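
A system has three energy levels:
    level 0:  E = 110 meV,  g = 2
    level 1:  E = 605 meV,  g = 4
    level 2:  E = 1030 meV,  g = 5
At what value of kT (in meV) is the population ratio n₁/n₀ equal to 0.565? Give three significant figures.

n₁/n₀ = (g₁/g₀) exp[−(E₁−E₀)/kT] = 0.565.
⇒ (E₁−E₀)/kT = ln((4/2)/0.565) = ln(3.5398) = 1.2641.
kT = 495 meV / 1.2641 = 392 meV.

392 meV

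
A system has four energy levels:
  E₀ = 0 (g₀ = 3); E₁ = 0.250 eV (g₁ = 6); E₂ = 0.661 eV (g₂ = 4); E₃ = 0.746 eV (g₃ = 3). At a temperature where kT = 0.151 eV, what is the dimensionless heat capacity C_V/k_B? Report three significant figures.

0.819

Eᵢ/kT = 0, 1.6556, 4.3775, 4.9404.
Z = Σ gᵢe^(−Eᵢ/kT) = 3·e^(−0) + 6·e^(−1.6556) + 4·e^(−4.3775) + 3·e^(−4.9404) = 3.0000 + 1.1459 + 0.050227 + 0.021455 = 4.2176.
⟨E⟩ = 0.079590 eV, ⟨E²⟩ = 0.025015 eV².
C_V/k_B = (⟨E²⟩ − ⟨E⟩²)/(kT)² = (0.025015 − 0.0063346)/0.022801 = 0.819.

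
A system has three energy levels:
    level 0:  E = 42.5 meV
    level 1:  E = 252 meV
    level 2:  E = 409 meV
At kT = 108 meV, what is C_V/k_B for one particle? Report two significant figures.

Eᵢ/kT = 0.3935, 2.333, 3.787.
Z = Σ e^(−Eᵢ/kT) = e^(−0.3935) + e^(−2.333) + e^(−3.787) = 0.6747 + 0.09700 + 0.02266 = 0.7944.
⟨E⟩ = 78.53 meV, ⟨E²⟩ = 14060 meV².
C_V/k_B = (⟨E²⟩ − ⟨E⟩²)/(kT)² = (14060 − 6167)/11660 = 0.68.

0.68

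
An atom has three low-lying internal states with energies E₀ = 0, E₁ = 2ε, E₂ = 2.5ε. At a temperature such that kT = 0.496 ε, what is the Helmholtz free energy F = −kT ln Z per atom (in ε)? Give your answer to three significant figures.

Eᵢ/kT = 0, 4.0323, 5.0403.
Z = Σ e^(−Eᵢ/kT) = e^(−0) + e^(−4.0323) + e^(−5.0403) = 1.0000 + 0.017733 + 0.0064718 = 1.0242.
F = −kT ln Z = −0.496 × ln(1.0242) = −0.496 × 0.023912 = -0.0119 ε.

-0.0119 ε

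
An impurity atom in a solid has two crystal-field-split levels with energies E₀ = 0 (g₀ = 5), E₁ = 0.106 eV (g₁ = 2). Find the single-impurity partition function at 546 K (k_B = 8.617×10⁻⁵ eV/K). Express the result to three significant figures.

k_BT = 8.617×10⁻⁵ × 546 K = 0.047049 eV.
Eᵢ/kT = 0, 2.2530.
Z = Σ gᵢe^(−Eᵢ/kT) = 5·e^(−0) + 2·e^(−2.2530) = 5.0000 + 0.21017 = 5.2102.

Z = 5.21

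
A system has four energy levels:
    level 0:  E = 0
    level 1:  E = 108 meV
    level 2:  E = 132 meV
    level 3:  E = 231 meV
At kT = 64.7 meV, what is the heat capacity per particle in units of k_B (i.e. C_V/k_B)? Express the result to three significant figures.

0.803

Eᵢ/kT = 0, 1.6692, 2.0402, 3.5703.
Z = Σ e^(−Eᵢ/kT) = e^(−0) + e^(−1.6692) + e^(−2.0402) + e^(−3.5703) = 1.0000 + 0.18840 + 0.13000 + 0.028147 = 1.3465.
⟨E⟩ = 32.684 meV, ⟨E²⟩ = 4429.7 meV².
C_V/k_B = (⟨E²⟩ − ⟨E⟩²)/(kT)² = (4429.7 − 1068.2)/4186.1 = 0.803.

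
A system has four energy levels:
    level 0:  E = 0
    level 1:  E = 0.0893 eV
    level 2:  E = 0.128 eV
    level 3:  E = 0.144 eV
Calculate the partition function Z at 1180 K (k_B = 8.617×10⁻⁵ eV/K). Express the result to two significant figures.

k_BT = 8.617×10⁻⁵ × 1180 K = 0.1017 eV.
Eᵢ/kT = 0, 0.8781, 1.259, 1.416.
Z = Σ e^(−Eᵢ/kT) = e^(−0) + e^(−0.8781) + e^(−1.259) + e^(−1.416) = 1.000 + 0.4156 + 0.2839 + 0.2427 = 1.942.

Z = 1.9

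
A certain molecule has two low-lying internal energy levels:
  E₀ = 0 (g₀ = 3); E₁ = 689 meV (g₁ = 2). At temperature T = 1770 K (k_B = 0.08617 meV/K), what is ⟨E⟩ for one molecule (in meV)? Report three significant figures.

k_BT = 0.08617 × 1770 K = 152.52 meV.
Eᵢ/kT = 0, 4.5174.
Z = Σ gᵢe^(−Eᵢ/kT) = 3·e^(−0) + 2·e^(−4.5174) = 3.0000 + 0.021835 = 3.0218.
⟨E⟩ = Σ Eᵢ gᵢe^(−Eᵢ/kT) / Z = (0·3.0000 + 689·0.021835) / 3.0218 = 4.98 meV.

4.98 meV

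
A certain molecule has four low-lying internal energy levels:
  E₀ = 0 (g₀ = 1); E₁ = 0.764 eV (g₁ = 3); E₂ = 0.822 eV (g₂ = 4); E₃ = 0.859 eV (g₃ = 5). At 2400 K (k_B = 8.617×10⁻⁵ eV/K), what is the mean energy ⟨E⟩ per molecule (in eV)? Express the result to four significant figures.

0.1516 eV

k_BT = 8.617×10⁻⁵ × 2400 K = 0.206808 eV.
Eᵢ/kT = 0, 3.69425, 3.97470, 4.15361.
Z = Σ gᵢe^(−Eᵢ/kT) = 1·e^(−0) + 3·e^(−3.69425) + 4·e^(−3.97470) + 5·e^(−4.15361) = 1.00000 + 0.0745983 + 0.0751397 + 0.0785380 = 1.22828.
⟨E⟩ = Σ Eᵢ gᵢe^(−Eᵢ/kT) / Z = (0·1.00000 + 0.764·0.0745983 + 0.822·0.0751397 + 0.859·0.0785380) / 1.22828 = 0.1516 eV.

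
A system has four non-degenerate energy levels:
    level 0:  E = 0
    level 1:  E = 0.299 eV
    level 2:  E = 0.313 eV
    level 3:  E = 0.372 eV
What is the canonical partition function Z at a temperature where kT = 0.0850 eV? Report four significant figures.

Z = 1.067

Eᵢ/kT = 0, 3.51765, 3.68235, 4.37647.
Z = Σ e^(−Eᵢ/kT) = e^(−0) + e^(−3.51765) + e^(−3.68235) + e^(−4.37647) = 1.00000 + 0.0296691 + 0.0251638 + 0.0125697 = 1.06740.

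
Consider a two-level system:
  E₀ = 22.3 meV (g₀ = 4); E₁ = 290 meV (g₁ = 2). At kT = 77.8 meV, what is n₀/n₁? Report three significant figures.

62.4

n₀/n₁ = (g₀/g₁) exp[−(E₀−E₁)/kT] = (4/2) × exp(−(-267.7 meV)/(77.8 meV)) = (4/2) × exp(3.4409) = 62.4.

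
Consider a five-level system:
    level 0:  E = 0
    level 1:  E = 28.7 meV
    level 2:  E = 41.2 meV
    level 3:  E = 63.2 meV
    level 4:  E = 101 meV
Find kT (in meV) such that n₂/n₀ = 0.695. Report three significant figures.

113 meV

n₂/n₀ = exp[−(E₂−E₀)/kT] = 0.695.
⇒ (E₂−E₀)/kT = ln(1/0.695) = ln(1.4388) = 0.36381.
kT = 41.2 meV / 0.36381 = 113 meV.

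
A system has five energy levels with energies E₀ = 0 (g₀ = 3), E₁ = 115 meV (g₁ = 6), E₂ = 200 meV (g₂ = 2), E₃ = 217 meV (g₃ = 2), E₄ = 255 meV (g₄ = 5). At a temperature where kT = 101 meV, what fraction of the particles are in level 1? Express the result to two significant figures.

Eᵢ/kT = 0, 1.139, 1.980, 2.149, 2.525.
Z = Σ gᵢe^(−Eᵢ/kT) = 3·e^(−0) + 6·e^(−1.139) + 2·e^(−1.980) + 2·e^(−2.149) + 5·e^(−2.525) = 3.000 + 1.921 + 0.2761 + 0.2332 + 0.4003 = 5.831.
P₁ = g₁ e^(−E₁/kT) / Z = 1.921/5.831 = 0.33.

0.33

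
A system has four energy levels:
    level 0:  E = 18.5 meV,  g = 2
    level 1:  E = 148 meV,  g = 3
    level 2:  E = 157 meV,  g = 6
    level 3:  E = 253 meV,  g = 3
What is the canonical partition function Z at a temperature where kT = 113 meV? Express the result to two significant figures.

Z = 4.3

Eᵢ/kT = 0.1637, 1.310, 1.389, 2.239.
Z = Σ gᵢe^(−Eᵢ/kT) = 2·e^(−0.1637) + 3·e^(−1.310) + 6·e^(−1.389) + 3·e^(−2.239) = 1.698 + 0.8095 + 1.496 + 0.3197 = 4.323.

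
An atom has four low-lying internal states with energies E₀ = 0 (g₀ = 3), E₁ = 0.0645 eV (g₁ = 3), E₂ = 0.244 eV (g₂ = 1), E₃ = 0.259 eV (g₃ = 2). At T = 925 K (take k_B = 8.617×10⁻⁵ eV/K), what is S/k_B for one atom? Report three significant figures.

k_BT = 8.617×10⁻⁵ × 925 K = 0.079707 eV.
Eᵢ/kT = 0, 0.80921, 3.0612, 3.2494.
Z = Σ gᵢe^(−Eᵢ/kT) = 3·e^(−0) + 3·e^(−0.80921) + 1·e^(−3.0612) + 2·e^(−3.2494) = 3.0000 + 1.3356 + 0.046831 + 0.077595 = 4.4600.
⟨E⟩ = Σ EᵢPᵢ = 0.026383 eV.
S/k_B = ln Z + ⟨E⟩/kT = ln(4.4600) + 0.026383/0.079707 = 1.4951 + 0.33100 = 1.83.

1.83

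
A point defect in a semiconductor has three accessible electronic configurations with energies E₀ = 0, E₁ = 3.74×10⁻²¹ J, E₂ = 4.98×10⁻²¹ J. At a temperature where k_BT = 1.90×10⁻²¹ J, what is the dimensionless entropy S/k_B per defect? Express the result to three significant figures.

Eᵢ/kT = 0, 1.9684, 2.6211.
Z = Σ e^(−Eᵢ/kT) = e^(−0) + e^(−1.9684) + e^(−2.6211) = 1.0000 + 0.13968 + 0.072723 = 1.2124.
⟨E⟩ = Σ EᵢPᵢ = 0.72960 ×10⁻²¹ J.
S/k_B = ln Z + ⟨E⟩/kT = ln(1.2124) + 0.72960/1.90 = 0.19260 + 0.38400 = 0.577.

0.577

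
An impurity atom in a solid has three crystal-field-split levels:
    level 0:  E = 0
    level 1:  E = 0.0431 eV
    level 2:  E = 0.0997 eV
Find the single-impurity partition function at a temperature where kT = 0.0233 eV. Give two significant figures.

Z = 1.2

Eᵢ/kT = 0, 1.850, 4.279.
Z = Σ e^(−Eᵢ/kT) = e^(−0) + e^(−1.850) + e^(−4.279) = 1.000 + 0.1572 + 0.01386 = 1.171.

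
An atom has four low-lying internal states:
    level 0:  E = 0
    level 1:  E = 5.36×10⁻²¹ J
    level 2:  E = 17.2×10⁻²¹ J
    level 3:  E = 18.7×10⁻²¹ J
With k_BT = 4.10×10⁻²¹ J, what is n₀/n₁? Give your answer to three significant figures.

n₀/n₁ = exp[−(E₀−E₁)/kT] = exp(−(-5.36 ×10⁻²¹ J)/(4.10 ×10⁻²¹ J)) = exp(1.3073) = 3.70.

3.70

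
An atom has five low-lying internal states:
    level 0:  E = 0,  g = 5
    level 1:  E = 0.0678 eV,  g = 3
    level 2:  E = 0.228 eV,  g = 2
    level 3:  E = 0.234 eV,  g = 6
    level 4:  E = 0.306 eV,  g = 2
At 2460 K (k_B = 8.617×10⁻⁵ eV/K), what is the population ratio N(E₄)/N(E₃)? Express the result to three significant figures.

0.237

k_BT = 8.617×10⁻⁵ × 2460 K = 0.21198 eV.
n₄/n₃ = (g₄/g₃) exp[−(E₄−E₃)/kT] = (2/6) × exp(−(0.072 eV)/(0.21198 eV)) = (2/6) × exp(-0.33965) = 0.237.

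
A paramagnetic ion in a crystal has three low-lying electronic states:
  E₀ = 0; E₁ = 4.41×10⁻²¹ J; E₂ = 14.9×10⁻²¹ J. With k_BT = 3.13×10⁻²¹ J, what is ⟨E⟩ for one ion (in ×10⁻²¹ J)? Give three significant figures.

0.962 ×10⁻²¹ J

Eᵢ/kT = 0, 1.4089, 4.7604.
Z = Σ e^(−Eᵢ/kT) = e^(−0) + e^(−1.4089) + e^(−4.7604) = 1.0000 + 0.24441 + 0.0085622 = 1.2530.
⟨E⟩ = Σ Eᵢ e^(−Eᵢ/kT) / Z = (0·1.0000 + 4.41·0.24441 + 14.9·0.0085622) / 1.2530 = 0.962 ×10⁻²¹ J.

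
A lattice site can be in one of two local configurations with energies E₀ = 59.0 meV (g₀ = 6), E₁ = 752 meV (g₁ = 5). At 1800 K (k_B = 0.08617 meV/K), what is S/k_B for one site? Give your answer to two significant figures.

k_BT = 0.08617 × 1800 K = 155.1 meV.
Eᵢ/kT = 0.3804, 4.848.
Z = Σ gᵢe^(−Eᵢ/kT) = 6·e^(−0.3804) + 5·e^(−4.848) = 4.102 + 0.03922 = 4.141.
⟨E⟩ = Σ EᵢPᵢ = 65.57 meV.
S/k_B = ln Z + ⟨E⟩/kT = ln(4.141) + 65.57/155.1 = 1.421 + 0.4228 = 1.8.

1.8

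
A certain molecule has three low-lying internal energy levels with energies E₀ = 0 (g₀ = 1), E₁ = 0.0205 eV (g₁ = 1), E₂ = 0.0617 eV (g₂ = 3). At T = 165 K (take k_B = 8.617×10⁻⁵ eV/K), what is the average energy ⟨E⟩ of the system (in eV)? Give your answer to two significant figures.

k_BT = 8.617×10⁻⁵ × 165 K = 0.01422 eV.
Eᵢ/kT = 0, 1.442, 4.339.
Z = Σ gᵢe^(−Eᵢ/kT) = 1·e^(−0) + 1·e^(−1.442) + 3·e^(−4.339) = 1.000 + 0.2365 + 0.03915 = 1.276.
⟨E⟩ = Σ Eᵢ gᵢe^(−Eᵢ/kT) / Z = (0·1.000 + 0.0205·0.2365 + 0.0617·0.03915) / 1.276 = 0.0057 eV.

0.0057 eV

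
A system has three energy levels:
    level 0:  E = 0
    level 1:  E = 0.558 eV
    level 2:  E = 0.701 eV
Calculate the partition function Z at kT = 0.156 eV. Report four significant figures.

Z = 1.039

Eᵢ/kT = 0, 3.57692, 4.49359.
Z = Σ e^(−Eᵢ/kT) = e^(−0) + e^(−3.57692) + e^(−4.49359) = 1.00000 + 0.0279617 + 0.0111804 = 1.03914.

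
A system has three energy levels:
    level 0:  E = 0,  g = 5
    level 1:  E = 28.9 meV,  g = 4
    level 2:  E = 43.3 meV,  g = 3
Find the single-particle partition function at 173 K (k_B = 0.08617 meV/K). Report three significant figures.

k_BT = 0.08617 × 173 K = 14.907 meV.
Eᵢ/kT = 0, 1.9387, 2.9047.
Z = Σ gᵢe^(−Eᵢ/kT) = 5·e^(−0) + 4·e^(−1.9387) + 3·e^(−2.9047) = 5.0000 + 0.57556 + 0.16430 = 5.7399.

Z = 5.74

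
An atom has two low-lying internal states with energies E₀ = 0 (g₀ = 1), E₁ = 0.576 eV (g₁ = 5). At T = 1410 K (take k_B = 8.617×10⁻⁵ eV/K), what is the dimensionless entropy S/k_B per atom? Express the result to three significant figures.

k_BT = 8.617×10⁻⁵ × 1410 K = 0.12150 eV.
Eᵢ/kT = 0, 4.7407.
Z = Σ gᵢe^(−Eᵢ/kT) = 1·e^(−0) + 5·e^(−4.7407) = 1.0000 + 0.043663 = 1.0437.
⟨E⟩ = Σ EᵢPᵢ = 0.024097 eV.
S/k_B = ln Z + ⟨E⟩/kT = ln(1.0437) + 0.024097/0.12150 = 0.042772 + 0.19833 = 0.241.

0.241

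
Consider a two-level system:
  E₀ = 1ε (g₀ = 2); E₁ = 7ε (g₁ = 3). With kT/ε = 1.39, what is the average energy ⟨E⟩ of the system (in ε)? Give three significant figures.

1.12 ε

Eᵢ/kT = 0.71942, 5.0360.
Z = Σ gᵢe^(−Eᵢ/kT) = 2·e^(−0.71942) + 3·e^(−5.0360) = 0.97407 + 0.019499 = 0.99357.
⟨E⟩ = Σ Eᵢ gᵢe^(−Eᵢ/kT) / Z = (1·0.97407 + 7·0.019499) / 0.99357 = 1.12 ε.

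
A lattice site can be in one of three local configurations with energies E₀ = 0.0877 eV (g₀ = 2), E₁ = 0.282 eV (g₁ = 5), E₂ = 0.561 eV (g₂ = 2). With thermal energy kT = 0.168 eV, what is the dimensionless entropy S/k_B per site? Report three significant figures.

Eᵢ/kT = 0.52202, 1.6786, 3.3393.
Z = Σ gᵢe^(−Eᵢ/kT) = 2·e^(−0.52202) + 5·e^(−1.6786) + 2·e^(−3.3393) = 1.1866 + 0.93318 + 0.070924 = 2.1907.
⟨E⟩ = Σ EᵢPᵢ = 0.18579 eV.
S/k_B = ln Z + ⟨E⟩/kT = ln(2.1907) + 0.18579/0.168 = 0.78422 + 1.1059 = 1.89.

1.89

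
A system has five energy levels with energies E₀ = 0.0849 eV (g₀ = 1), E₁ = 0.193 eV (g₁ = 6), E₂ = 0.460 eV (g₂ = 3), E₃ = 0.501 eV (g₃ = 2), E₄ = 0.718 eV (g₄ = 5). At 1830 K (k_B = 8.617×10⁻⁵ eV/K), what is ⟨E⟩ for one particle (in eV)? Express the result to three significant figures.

0.206 eV

k_BT = 8.617×10⁻⁵ × 1830 K = 0.15769 eV.
Eᵢ/kT = 0.53840, 1.2239, 2.9171, 3.1771, 4.5532.
Z = Σ gᵢe^(−Eᵢ/kT) = 1·e^(−0.53840) + 6·e^(−1.2239) + 3·e^(−2.9171) + 2·e^(−3.1771) + 5·e^(−4.5532) = 0.58368 + 1.7645 + 0.16227 + 0.083413 + 0.052667 = 2.6465.
⟨E⟩ = Σ Eᵢ gᵢe^(−Eᵢ/kT) / Z = (0.0849·0.58368 + 0.193·1.7645 + 0.460·0.16227 + 0.501·0.083413 + 0.718·0.052667) / 2.6465 = 0.206 eV.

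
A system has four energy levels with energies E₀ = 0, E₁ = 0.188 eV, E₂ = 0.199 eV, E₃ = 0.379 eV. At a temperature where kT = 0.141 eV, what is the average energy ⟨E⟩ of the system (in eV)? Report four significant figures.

0.07862 eV

Eᵢ/kT = 0, 1.33333, 1.41135, 2.68794.
Z = Σ e^(−Eᵢ/kT) = e^(−0) + e^(−1.33333) + e^(−1.41135) + e^(−2.68794) = 1.00000 + 0.263598 + 0.243814 + 0.0680209 = 1.57543.
⟨E⟩ = Σ Eᵢ e^(−Eᵢ/kT) / Z = (0·1.00000 + 0.188·0.263598 + 0.199·0.243814 + 0.379·0.0680209) / 1.57543 = 0.07862 eV.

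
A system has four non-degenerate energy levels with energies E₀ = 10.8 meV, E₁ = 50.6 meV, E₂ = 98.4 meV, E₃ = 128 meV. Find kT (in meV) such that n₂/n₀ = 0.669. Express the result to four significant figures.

217.9 meV

n₂/n₀ = exp[−(E₂−E₀)/kT] = 0.669.
⇒ (E₂−E₀)/kT = ln(1/0.669) = ln(1.49477) = 0.401972.
kT = 87.6 meV / 0.401972 = 217.9 meV.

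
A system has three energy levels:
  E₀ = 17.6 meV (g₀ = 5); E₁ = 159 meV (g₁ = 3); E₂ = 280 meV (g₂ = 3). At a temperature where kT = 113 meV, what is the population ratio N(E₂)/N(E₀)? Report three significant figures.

0.0588

n₂/n₀ = (g₂/g₀) exp[−(E₂−E₀)/kT] = (3/5) × exp(−(262.4 meV)/(113 meV)) = (3/5) × exp(-2.3221) = 0.0588.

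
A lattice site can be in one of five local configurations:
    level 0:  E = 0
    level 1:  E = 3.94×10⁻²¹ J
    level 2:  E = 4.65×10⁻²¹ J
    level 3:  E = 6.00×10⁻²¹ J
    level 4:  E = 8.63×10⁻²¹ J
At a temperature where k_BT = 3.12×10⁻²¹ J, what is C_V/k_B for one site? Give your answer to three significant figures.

Eᵢ/kT = 0, 1.2628, 1.4904, 1.9231, 2.7660.
Z = Σ e^(−Eᵢ/kT) = e^(−0) + e^(−1.2628) + e^(−1.4904) + e^(−1.9231) + e^(−2.7660) = 1.0000 + 0.28286 + 0.22528 + 0.14615 + 0.062913 = 1.7172.
⟨E⟩ = 2.0859, ⟨E²⟩ = 11.186.
C_V/k_B = (⟨E²⟩ − ⟨E⟩²)/(kT)² = (11.186 − 4.3510)/9.7344 = 0.702.

0.702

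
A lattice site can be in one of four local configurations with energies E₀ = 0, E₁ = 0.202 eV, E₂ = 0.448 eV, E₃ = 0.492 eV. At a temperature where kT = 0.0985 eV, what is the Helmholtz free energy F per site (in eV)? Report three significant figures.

-0.0134 eV

Eᵢ/kT = 0, 2.0508, 4.5482, 4.9949.
Z = Σ e^(−Eᵢ/kT) = e^(−0) + e^(−2.0508) + e^(−4.5482) + e^(−4.9949) = 1.0000 + 0.12863 + 0.010586 + 0.0067724 = 1.1460.
F = −kT ln Z = −0.0985 × ln(1.1460) = −0.0985 × 0.13628 = -0.0134 eV.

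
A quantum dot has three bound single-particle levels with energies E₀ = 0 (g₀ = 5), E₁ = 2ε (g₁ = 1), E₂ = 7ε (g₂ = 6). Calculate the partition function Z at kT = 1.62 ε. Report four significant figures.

Z = 5.371

Eᵢ/kT = 0, 1.23457, 4.32099.
Z = Σ gᵢe^(−Eᵢ/kT) = 5·e^(−0) + 1·e^(−1.23457) + 6·e^(−4.32099) = 5.00000 + 0.290960 + 0.0797203 = 5.37068.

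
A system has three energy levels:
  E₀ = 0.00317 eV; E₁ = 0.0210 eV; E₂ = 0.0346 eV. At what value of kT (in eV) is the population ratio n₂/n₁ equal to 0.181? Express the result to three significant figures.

n₂/n₁ = exp[−(E₂−E₁)/kT] = 0.181.
⇒ (E₂−E₁)/kT = ln(1/0.181) = ln(5.5249) = 1.7093.
kT = 0.0136 eV / 1.7093 = 0.00796 eV.

0.00796 eV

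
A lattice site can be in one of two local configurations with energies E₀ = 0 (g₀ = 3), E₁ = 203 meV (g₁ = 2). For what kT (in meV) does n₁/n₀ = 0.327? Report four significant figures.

285.0 meV

n₁/n₀ = (g₁/g₀) exp[−(E₁−E₀)/kT] = 0.327.
⇒ (E₁−E₀)/kT = ln((2/3)/0.327) = ln(2.03874) = 0.712332.
kT = 203 meV / 0.712332 = 285.0 meV.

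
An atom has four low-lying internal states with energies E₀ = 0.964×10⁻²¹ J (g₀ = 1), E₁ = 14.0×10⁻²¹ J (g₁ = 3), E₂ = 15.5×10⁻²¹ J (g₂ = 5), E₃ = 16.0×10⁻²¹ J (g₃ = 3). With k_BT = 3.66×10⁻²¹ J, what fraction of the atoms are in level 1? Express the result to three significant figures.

0.0693

Eᵢ/kT = 0.26339, 3.8251, 4.2350, 4.3716.
Z = Σ gᵢe^(−Eᵢ/kT) = 1·e^(−0.26339) + 3·e^(−3.8251) + 5·e^(−4.2350) + 3·e^(−4.3716) = 0.76844 + 0.065449 + 0.072399 + 0.037893 = 0.94418.
P₁ = g₁ e^(−E₁/kT) / Z = 0.065449/0.94418 = 0.0693.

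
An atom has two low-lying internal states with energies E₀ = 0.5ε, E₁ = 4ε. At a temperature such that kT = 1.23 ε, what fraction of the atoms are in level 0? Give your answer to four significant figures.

Eᵢ/kT = 0.406504, 3.25203.
Z = Σ e^(−Eᵢ/kT) = e^(−0.406504) + e^(−3.25203) = 0.665974 + 0.0386956 = 0.704670.
P₀ = e^(−E₀/kT) / Z = 0.665974/0.704670 = 0.9451.

0.9451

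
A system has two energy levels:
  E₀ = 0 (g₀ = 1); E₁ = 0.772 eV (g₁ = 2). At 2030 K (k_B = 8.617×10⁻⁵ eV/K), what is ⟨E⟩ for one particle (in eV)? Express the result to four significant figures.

k_BT = 8.617×10⁻⁵ × 2030 K = 0.174925 eV.
Eᵢ/kT = 0, 4.41332.
Z = Σ gᵢe^(−Eᵢ/kT) = 1·e^(−0) + 2·e^(−4.41332) = 1.00000 + 0.0242298 = 1.02423.
⟨E⟩ = Σ Eᵢ gᵢe^(−Eᵢ/kT) / Z = (0·1.00000 + 0.772·0.0242298) / 1.02423 = 0.01826 eV.

0.01826 eV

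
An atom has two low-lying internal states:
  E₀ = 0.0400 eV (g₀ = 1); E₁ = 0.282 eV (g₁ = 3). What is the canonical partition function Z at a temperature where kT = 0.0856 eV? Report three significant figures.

Eᵢ/kT = 0.46729, 3.2944.
Z = Σ gᵢe^(−Eᵢ/kT) = 1·e^(−0.46729) + 3·e^(−3.2944) = 0.62670 + 0.11127 = 0.73797.

Z = 0.738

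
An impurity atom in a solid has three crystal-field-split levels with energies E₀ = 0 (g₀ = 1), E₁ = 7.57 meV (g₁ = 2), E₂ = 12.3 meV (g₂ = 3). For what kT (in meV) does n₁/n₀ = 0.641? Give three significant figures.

n₁/n₀ = (g₁/g₀) exp[−(E₁−E₀)/kT] = 0.641.
⇒ (E₁−E₀)/kT = ln((2/1)/0.641) = ln(3.1201) = 1.1379.
kT = 7.57 meV / 1.1379 = 6.65 meV.

6.65 meV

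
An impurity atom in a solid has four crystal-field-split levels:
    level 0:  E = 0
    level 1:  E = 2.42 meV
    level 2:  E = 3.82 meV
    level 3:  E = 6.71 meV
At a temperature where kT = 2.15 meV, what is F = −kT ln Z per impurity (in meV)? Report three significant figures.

-0.925 meV

Eᵢ/kT = 0, 1.1256, 1.7767, 3.1209.
Z = Σ e^(−Eᵢ/kT) = e^(−0) + e^(−1.1256) + e^(−1.7767) + e^(−3.1209) = 1.0000 + 0.32446 + 0.16920 + 0.044117 = 1.5378.
F = −kT ln Z = −2.15 × ln(1.5378) = −2.15 × 0.43035 = -0.925 meV.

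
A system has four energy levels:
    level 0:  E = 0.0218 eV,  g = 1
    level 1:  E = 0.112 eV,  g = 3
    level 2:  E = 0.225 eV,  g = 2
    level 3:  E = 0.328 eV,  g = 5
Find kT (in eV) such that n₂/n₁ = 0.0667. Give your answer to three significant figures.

n₂/n₁ = (g₂/g₁) exp[−(E₂−E₁)/kT] = 0.0667.
⇒ (E₂−E₁)/kT = ln((2/3)/0.0667) = ln(9.9950) = 2.3021.
kT = 0.113 eV / 2.3021 = 0.0491 eV.

0.0491 eV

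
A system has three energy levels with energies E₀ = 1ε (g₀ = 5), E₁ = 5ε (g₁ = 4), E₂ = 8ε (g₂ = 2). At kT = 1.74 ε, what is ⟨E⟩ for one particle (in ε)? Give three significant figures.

Eᵢ/kT = 0.57471, 2.8736, 4.5977.
Z = Σ gᵢe^(−Eᵢ/kT) = 5·e^(−0.57471) + 4·e^(−2.8736) + 2·e^(−4.5977) = 2.8143 + 0.22598 + 0.020150 = 3.0604.
⟨E⟩ = Σ Eᵢ gᵢe^(−Eᵢ/kT) / Z = (1·2.8143 + 5·0.22598 + 8·0.020150) / 3.0604 = 1.34 ε.

1.34 ε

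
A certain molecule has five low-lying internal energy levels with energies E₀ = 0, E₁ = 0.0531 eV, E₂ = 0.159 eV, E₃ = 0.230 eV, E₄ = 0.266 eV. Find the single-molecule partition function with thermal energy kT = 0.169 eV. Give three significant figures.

Z = 2.58

Eᵢ/kT = 0, 0.31420, 0.94083, 1.3609, 1.5740.
Z = Σ e^(−Eᵢ/kT) = e^(−0) + e^(−0.31420) + e^(−0.94083) + e^(−1.3609) + e^(−1.5740) = 1.0000 + 0.73037 + 0.39030 + 0.25643 + 0.20721 = 2.5843.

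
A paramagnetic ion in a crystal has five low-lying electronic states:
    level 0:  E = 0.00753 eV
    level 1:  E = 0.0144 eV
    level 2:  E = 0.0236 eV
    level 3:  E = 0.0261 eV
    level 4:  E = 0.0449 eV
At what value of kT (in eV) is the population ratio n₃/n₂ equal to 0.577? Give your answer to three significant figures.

0.00455 eV

n₃/n₂ = exp[−(E₃−E₂)/kT] = 0.577.
⇒ (E₃−E₂)/kT = ln(1/0.577) = ln(1.7331) = 0.54991.
kT = 0.0025 eV / 0.54991 = 0.00455 eV.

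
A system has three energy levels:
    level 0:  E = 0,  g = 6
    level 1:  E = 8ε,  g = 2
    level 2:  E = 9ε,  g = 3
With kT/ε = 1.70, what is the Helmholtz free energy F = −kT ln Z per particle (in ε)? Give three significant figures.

Eᵢ/kT = 0, 4.7059, 5.2941.
Z = Σ gᵢe^(−Eᵢ/kT) = 6·e^(−0) + 2·e^(−4.7059) + 3·e^(−5.2941) = 6.0000 + 0.018084 + 0.015063 = 6.0331.
F = −kT ln Z = −1.70 × ln(6.0331) = −1.70 × 1.7973 = -3.06 ε.

-3.06 ε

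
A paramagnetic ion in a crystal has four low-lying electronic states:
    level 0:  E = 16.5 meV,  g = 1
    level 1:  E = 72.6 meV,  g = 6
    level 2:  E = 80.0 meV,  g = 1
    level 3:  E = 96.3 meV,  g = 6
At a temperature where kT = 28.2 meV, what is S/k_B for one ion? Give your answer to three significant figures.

Eᵢ/kT = 0.58511, 2.5745, 2.8369, 3.4149.
Z = Σ gᵢe^(−Eᵢ/kT) = 1·e^(−0.58511) + 6·e^(−2.5745) + 1·e^(−2.8369) + 6·e^(−3.4149) = 0.55704 + 0.45715 + 0.058607 + 0.19728 = 1.2701.
⟨E⟩ = Σ EᵢPᵢ = 52.017 meV.
S/k_B = ln Z + ⟨E⟩/kT = ln(1.2701) + 52.017/28.2 = 0.23910 + 1.8446 = 2.08.

2.08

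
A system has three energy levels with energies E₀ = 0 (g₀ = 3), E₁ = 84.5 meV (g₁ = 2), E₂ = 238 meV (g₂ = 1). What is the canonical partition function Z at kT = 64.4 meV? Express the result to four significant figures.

Z = 3.563

Eᵢ/kT = 0, 1.31211, 3.69565.
Z = Σ gᵢe^(−Eᵢ/kT) = 3·e^(−0) + 2·e^(−1.31211) + 1·e^(−3.69565) = 3.00000 + 0.538503 + 0.0248313 = 3.56333.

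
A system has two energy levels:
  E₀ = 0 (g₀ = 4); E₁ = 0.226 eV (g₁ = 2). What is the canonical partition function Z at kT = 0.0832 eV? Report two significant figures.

Eᵢ/kT = 0, 2.716.
Z = Σ gᵢe^(−Eᵢ/kT) = 4·e^(−0) + 2·e^(−2.716) = 4.000 + 0.1323 = 4.132.

Z = 4.1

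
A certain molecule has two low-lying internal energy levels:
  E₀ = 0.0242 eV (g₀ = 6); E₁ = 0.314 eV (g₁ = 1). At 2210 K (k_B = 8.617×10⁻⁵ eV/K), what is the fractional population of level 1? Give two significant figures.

k_BT = 8.617×10⁻⁵ × 2210 K = 0.1904 eV.
Eᵢ/kT = 0.1271, 1.649.
Z = Σ gᵢe^(−Eᵢ/kT) = 6·e^(−0.1271) + 1·e^(−1.649) = 5.284 + 0.1922 = 5.476.
P₁ = g₁ e^(−E₁/kT) / Z = 0.1922/5.476 = 0.035.

0.035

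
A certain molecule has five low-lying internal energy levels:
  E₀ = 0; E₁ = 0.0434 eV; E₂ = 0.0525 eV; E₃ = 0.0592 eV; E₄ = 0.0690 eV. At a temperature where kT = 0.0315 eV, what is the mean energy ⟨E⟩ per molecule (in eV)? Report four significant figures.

0.02206 eV

Eᵢ/kT = 0, 1.37778, 1.66667, 1.87937, 2.19048.
Z = Σ e^(−Eᵢ/kT) = e^(−0) + e^(−1.37778) + e^(−1.66667) + e^(−1.87937) + e^(−2.19048) = 1.00000 + 0.252138 + 0.188875 + 0.152686 + 0.111863 = 1.70556.
⟨E⟩ = Σ Eᵢ e^(−Eᵢ/kT) / Z = (0·1.00000 + 0.0434·0.252138 + 0.0525·0.188875 + 0.0592·0.152686 + 0.0690·0.111863) / 1.70556 = 0.02206 eV.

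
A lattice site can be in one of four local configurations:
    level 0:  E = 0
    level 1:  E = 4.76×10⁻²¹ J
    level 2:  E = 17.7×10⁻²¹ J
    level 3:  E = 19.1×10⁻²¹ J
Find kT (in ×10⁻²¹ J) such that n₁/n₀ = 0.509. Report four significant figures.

7.049 ×10⁻²¹ J

n₁/n₀ = exp[−(E₁−E₀)/kT] = 0.509.
⇒ (E₁−E₀)/kT = ln(1/0.509) = ln(1.96464) = 0.675309.
kT = 4.76 ×10⁻²¹ J / 0.675309 = 7.049 ×10⁻²¹ J.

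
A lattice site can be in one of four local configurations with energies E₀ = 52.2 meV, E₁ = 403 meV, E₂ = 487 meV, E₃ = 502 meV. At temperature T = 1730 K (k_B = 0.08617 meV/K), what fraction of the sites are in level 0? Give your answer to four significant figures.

0.8346

k_BT = 0.08617 × 1730 K = 149.074 meV.
Eᵢ/kT = 0.350162, 2.70336, 3.26683, 3.36746.
Z = Σ e^(−Eᵢ/kT) = e^(−0.350162) + e^(−2.70336) + e^(−3.26683) + e^(−3.36746) = 0.704574 + 0.0669801 + 0.0381271 + 0.0344771 = 0.844158.
P₀ = e^(−E₀/kT) / Z = 0.704574/0.844158 = 0.8346.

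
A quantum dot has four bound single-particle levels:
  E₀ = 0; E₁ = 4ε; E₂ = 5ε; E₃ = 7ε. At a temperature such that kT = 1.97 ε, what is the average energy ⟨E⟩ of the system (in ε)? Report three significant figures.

0.904 ε

Eᵢ/kT = 0, 2.0305, 2.5381, 3.5533.
Z = Σ e^(−Eᵢ/kT) = e^(−0) + e^(−2.0305) + e^(−2.5381) + e^(−3.5533) = 1.0000 + 0.13127 + 0.079016 + 0.028630 = 1.2389.
⟨E⟩ = Σ Eᵢ e^(−Eᵢ/kT) / Z = (0·1.0000 + 4·0.13127 + 5·0.079016 + 7·0.028630) / 1.2389 = 0.904 ε.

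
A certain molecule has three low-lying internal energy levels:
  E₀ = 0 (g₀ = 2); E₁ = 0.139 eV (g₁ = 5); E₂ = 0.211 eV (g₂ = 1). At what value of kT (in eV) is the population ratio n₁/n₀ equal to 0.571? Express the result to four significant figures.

0.09413 eV

n₁/n₀ = (g₁/g₀) exp[−(E₁−E₀)/kT] = 0.571.
⇒ (E₁−E₀)/kT = ln((5/2)/0.571) = ln(4.37828) = 1.47666.
kT = 0.139 eV / 1.47666 = 0.09413 eV.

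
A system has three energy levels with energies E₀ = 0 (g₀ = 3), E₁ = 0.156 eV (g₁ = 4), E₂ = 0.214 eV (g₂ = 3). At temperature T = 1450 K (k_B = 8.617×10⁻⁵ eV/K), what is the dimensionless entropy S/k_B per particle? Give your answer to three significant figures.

2.05

k_BT = 8.617×10⁻⁵ × 1450 K = 0.12495 eV.
Eᵢ/kT = 0, 1.2485, 1.7127.
Z = Σ gᵢe^(−Eᵢ/kT) = 3·e^(−0) + 4·e^(−1.2485) + 3·e^(−1.7127) = 3.0000 + 1.1477 + 0.54113 = 4.6888.
⟨E⟩ = Σ EᵢPᵢ = 0.062882 eV.
S/k_B = ln Z + ⟨E⟩/kT = ln(4.6888) + 0.062882/0.12495 = 1.5452 + 0.50326 = 2.05.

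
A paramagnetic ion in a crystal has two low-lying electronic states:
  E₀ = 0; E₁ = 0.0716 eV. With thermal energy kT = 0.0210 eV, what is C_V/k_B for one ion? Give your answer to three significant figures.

0.360

Eᵢ/kT = 0, 3.4095.
Z = Σ e^(−Eᵢ/kT) = e^(−0) + e^(−3.4095) = 1.0000 + 0.033058 = 1.0331.
⟨E⟩ = 0.0022911 eV, ⟨E²⟩ = 0.00016404 eV².
C_V/k_B = (⟨E²⟩ − ⟨E⟩²)/(kT)² = (0.00016404 − 0.0000052491)/0.00044100 = 0.360.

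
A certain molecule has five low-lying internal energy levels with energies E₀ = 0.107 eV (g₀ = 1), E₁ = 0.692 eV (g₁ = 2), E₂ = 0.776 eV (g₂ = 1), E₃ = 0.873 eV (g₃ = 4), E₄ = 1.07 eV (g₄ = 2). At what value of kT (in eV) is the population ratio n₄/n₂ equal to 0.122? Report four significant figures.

0.1051 eV

n₄/n₂ = (g₄/g₂) exp[−(E₄−E₂)/kT] = 0.122.
⇒ (E₄−E₂)/kT = ln((2/1)/0.122) = ln(16.3934) = 2.79688.
kT = 0.294 eV / 2.79688 = 0.1051 eV.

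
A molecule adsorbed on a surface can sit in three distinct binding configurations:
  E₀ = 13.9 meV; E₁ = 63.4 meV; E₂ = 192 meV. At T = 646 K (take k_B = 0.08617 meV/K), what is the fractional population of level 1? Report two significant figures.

k_BT = 0.08617 × 646 K = 55.67 meV.
Eᵢ/kT = 0.2497, 1.139, 3.449.
Z = Σ e^(−Eᵢ/kT) = e^(−0.2497) + e^(−1.139) + e^(−3.449) = 0.7790 + 0.3201 + 0.03178 = 1.131.
P₁ = e^(−E₁/kT) / Z = 0.3201/1.131 = 0.28.

0.28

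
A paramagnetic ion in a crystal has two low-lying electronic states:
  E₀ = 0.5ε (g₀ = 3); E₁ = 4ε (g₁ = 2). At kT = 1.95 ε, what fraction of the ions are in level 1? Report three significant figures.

Eᵢ/kT = 0.25641, 2.0513.
Z = Σ gᵢe^(−Eᵢ/kT) = 3·e^(−0.25641) + 2·e^(−2.0513) = 2.3215 + 0.25714 = 2.5786.
P₁ = g₁ e^(−E₁/kT) / Z = 0.25714/2.5786 = 0.0997.

0.0997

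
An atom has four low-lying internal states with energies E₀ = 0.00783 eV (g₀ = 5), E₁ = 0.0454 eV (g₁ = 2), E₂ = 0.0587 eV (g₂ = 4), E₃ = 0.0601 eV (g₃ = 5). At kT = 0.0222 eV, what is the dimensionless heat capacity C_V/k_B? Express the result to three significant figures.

0.748

Eᵢ/kT = 0.35270, 2.0450, 2.6441, 2.7072.
Z = Σ gᵢe^(−Eᵢ/kT) = 5·e^(−0.35270) + 2·e^(−2.0450) + 4·e^(−2.6441) + 5·e^(−2.7072) = 3.5139 + 0.25876 + 0.28428 + 0.33362 = 4.3906.
⟨E⟩ = 0.017310 eV, ⟨E²⟩ = 0.00066810 eV².
C_V/k_B = (⟨E²⟩ − ⟨E⟩²)/(kT)² = (0.00066810 − 0.00029964)/0.00049284 = 0.748.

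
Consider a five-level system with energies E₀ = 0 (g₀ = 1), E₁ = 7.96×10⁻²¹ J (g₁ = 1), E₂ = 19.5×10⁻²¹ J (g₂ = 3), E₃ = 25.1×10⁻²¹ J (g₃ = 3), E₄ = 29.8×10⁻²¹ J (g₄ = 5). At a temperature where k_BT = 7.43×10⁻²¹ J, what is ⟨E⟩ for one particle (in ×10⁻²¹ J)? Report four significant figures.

6.980 ×10⁻²¹ J

Eᵢ/kT = 0, 1.07133, 2.62450, 3.37820, 4.01077.
Z = Σ gᵢe^(−Eᵢ/kT) = 1·e^(−0) + 1·e^(−1.07133) + 3·e^(−2.62450) + 3·e^(−3.37820) + 5·e^(−4.01077) = 1.00000 + 0.342553 + 0.217428 + 0.102326 + 0.0905972 = 1.75290.
⟨E⟩ = Σ Eᵢ gᵢe^(−Eᵢ/kT) / Z = (0·1.00000 + 7.96·0.342553 + 19.5·0.217428 + 25.1·0.102326 + 29.8·0.0905972) / 1.75290 = 6.980 ×10⁻²¹ J.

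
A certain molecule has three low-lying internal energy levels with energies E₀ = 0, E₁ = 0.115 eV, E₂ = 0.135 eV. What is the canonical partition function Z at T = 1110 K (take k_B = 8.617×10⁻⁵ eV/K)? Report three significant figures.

k_BT = 8.617×10⁻⁵ × 1110 K = 0.095649 eV.
Eᵢ/kT = 0, 1.2023, 1.4114.
Z = Σ e^(−Eᵢ/kT) = e^(−0) + e^(−1.2023) + e^(−1.4114) = 1.0000 + 0.30050 + 0.24380 = 1.5443.

Z = 1.54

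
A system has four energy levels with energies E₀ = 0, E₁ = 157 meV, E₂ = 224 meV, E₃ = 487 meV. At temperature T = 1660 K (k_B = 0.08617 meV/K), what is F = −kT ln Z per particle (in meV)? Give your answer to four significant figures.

k_BT = 0.08617 × 1660 K = 143.042 meV.
Eᵢ/kT = 0, 1.09758, 1.56597, 3.40459.
Z = Σ e^(−Eᵢ/kT) = e^(−0) + e^(−1.09758) + e^(−1.56597) + e^(−3.40459) = 1.00000 + 0.333678 + 0.208885 + 0.0332204 = 1.57578.
F = −kT ln Z = −143.042 × ln(1.57578) = −143.042 × 0.454750 = -65.05 meV.

-65.05 meV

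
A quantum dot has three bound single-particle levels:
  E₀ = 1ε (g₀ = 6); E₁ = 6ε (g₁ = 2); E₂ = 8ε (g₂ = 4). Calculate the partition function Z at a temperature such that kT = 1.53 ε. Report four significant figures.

Z = 3.182

Eᵢ/kT = 0.653595, 3.92157, 5.22876.
Z = Σ gᵢe^(−Eᵢ/kT) = 6·e^(−0.653595) + 2·e^(−3.92157) + 4·e^(−5.22876) = 3.12103 + 0.0396199 + 0.0214407 = 3.18209.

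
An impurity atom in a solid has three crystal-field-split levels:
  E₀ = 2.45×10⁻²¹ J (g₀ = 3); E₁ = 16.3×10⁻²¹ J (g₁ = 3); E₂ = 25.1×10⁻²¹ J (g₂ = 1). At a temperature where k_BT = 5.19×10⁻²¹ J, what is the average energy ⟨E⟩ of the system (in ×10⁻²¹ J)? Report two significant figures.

Eᵢ/kT = 0.4721, 3.141, 4.836.
Z = Σ gᵢe^(−Eᵢ/kT) = 3·e^(−0.4721) + 3·e^(−3.141) + 1·e^(−4.836) = 1.871 + 0.1297 + 0.007939 = 2.009.
⟨E⟩ = Σ Eᵢ gᵢe^(−Eᵢ/kT) / Z = (2.45·1.871 + 16.3·0.1297 + 25.1·0.007939) / 2.009 = 3.4 ×10⁻²¹ J.

3.4 ×10⁻²¹ J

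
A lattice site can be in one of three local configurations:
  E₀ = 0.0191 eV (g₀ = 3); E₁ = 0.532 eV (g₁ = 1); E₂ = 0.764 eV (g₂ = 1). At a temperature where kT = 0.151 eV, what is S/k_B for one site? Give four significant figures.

Eᵢ/kT = 0.126490, 3.52318, 5.05960.
Z = Σ gᵢe^(−Eᵢ/kT) = 3·e^(−0.126490) + 1·e^(−3.52318) + 1·e^(−5.05960) = 2.64355 + 0.0295055 + 0.00634810 = 2.67940.
⟨E⟩ = Σ EᵢPᵢ = 0.0265129 eV.
S/k_B = ln Z + ⟨E⟩/kT = ln(2.67940) + 0.0265129/0.151 = 0.985593 + 0.175582 = 1.161.

1.161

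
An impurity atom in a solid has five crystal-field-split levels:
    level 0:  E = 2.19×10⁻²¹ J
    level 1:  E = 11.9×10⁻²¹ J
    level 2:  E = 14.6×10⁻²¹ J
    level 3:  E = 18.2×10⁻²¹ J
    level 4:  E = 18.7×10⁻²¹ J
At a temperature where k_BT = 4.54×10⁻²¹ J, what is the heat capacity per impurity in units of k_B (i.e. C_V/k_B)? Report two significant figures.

1.1

Eᵢ/kT = 0.4824, 2.621, 3.216, 4.009, 4.119.
Z = Σ e^(−Eᵢ/kT) = e^(−0.4824) + e^(−2.621) + e^(−3.216) + e^(−4.009) + e^(−4.119) = 0.6173 + 0.07273 + 0.04012 + 0.01815 + 0.01626 = 0.7646.
⟨E⟩ = 4.496, ⟨E²⟩ = 43.83.
C_V/k_B = (⟨E²⟩ − ⟨E⟩²)/(kT)² = (43.83 − 20.21)/20.61 = 1.1.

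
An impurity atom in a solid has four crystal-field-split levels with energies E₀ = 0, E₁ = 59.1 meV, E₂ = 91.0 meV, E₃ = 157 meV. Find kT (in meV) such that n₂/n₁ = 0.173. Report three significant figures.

n₂/n₁ = exp[−(E₂−E₁)/kT] = 0.173.
⇒ (E₂−E₁)/kT = ln(1/0.173) = ln(5.7803) = 1.7545.
kT = 31.9 meV / 1.7545 = 18.2 meV.

18.2 meV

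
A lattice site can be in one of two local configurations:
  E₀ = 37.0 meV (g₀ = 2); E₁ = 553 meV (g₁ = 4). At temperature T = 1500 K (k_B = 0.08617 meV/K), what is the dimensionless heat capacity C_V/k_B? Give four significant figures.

k_BT = 0.08617 × 1500 K = 129.255 meV.
Eᵢ/kT = 0.286256, 4.27836.
Z = Σ gᵢe^(−Eᵢ/kT) = 2·e^(−0.286256) + 4·e^(−4.27836) = 1.50214 + 0.0554615 = 1.55760.
⟨E⟩ = 55.3733 meV, ⟨E²⟩ = 12209.2 meV².
C_V/k_B = (⟨E²⟩ − ⟨E⟩²)/(kT)² = (12209.2 − 3066.20)/16706.9 = 0.5473.

0.5473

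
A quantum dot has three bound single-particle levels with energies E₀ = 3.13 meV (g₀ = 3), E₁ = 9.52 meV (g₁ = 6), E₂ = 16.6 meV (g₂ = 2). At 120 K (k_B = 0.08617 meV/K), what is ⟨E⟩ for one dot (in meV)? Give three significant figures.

k_BT = 0.08617 × 120 K = 10.340 meV.
Eᵢ/kT = 0.30271, 0.92070, 1.6054.
Z = Σ gᵢe^(−Eᵢ/kT) = 3·e^(−0.30271) + 6·e^(−0.92070) + 2·e^(−1.6054) = 2.2164 + 2.3894 + 0.40162 = 5.0074.
⟨E⟩ = Σ Eᵢ gᵢe^(−Eᵢ/kT) / Z = (3.13·2.2164 + 9.52·2.3894 + 16.6·0.40162) / 5.0074 = 7.26 meV.

7.26 meV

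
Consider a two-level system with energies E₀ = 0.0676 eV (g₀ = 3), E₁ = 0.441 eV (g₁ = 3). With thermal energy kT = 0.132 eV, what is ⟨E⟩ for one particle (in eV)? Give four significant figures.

0.08843 eV

Eᵢ/kT = 0.512121, 3.34091.
Z = Σ gᵢe^(−Eᵢ/kT) = 3·e^(−0.512121) + 3·e^(−3.34091) = 1.79767 + 0.106214 = 1.90388.
⟨E⟩ = Σ Eᵢ gᵢe^(−Eᵢ/kT) / Z = (0.0676·1.79767 + 0.441·0.106214) / 1.90388 = 0.08843 eV.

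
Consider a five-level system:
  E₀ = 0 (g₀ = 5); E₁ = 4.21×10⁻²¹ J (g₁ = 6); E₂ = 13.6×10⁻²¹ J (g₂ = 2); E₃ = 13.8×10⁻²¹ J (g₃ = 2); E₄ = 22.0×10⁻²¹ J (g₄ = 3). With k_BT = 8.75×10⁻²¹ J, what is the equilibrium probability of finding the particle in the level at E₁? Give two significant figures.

0.38

Eᵢ/kT = 0, 0.4811, 1.554, 1.577, 2.514.
Z = Σ gᵢe^(−Eᵢ/kT) = 5·e^(−0) + 6·e^(−0.4811) + 2·e^(−1.554) + 2·e^(−1.577) + 3·e^(−2.514) = 5.000 + 3.709 + 0.4228 + 0.4132 + 0.2428 = 9.788.
P₁ = g₁ e^(−E₁/kT) / Z = 3.709/9.788 = 0.38.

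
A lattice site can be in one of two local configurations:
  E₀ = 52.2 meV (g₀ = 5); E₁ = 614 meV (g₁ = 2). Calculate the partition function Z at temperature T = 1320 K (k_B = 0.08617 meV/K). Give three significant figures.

Z = 3.17

k_BT = 0.08617 × 1320 K = 113.74 meV.
Eᵢ/kT = 0.45894, 5.3983.
Z = Σ gᵢe^(−Eᵢ/kT) = 5·e^(−0.45894) + 2·e^(−5.3983) = 3.1598 + 0.0090485 = 3.1688.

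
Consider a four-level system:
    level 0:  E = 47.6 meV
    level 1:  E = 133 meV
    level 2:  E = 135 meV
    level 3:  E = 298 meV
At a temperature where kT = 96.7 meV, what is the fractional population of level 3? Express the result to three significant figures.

0.0396

Eᵢ/kT = 0.49224, 1.3754, 1.3961, 3.0817.
Z = Σ e^(−Eᵢ/kT) = e^(−0.49224) + e^(−1.3754) + e^(−1.3961) + e^(−3.0817) = 0.61126 + 0.25274 + 0.24756 + 0.045881 = 1.1574.
P₃ = e^(−E₃/kT) / Z = 0.045881/1.1574 = 0.0396.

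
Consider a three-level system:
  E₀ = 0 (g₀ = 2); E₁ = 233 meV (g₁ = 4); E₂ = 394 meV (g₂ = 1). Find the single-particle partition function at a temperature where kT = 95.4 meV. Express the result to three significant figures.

Eᵢ/kT = 0, 2.4423, 4.1300.
Z = Σ gᵢe^(−Eᵢ/kT) = 2·e^(−0) + 4·e^(−2.4423) + 1·e^(−4.1300) = 2.0000 + 0.34784 + 0.016083 = 2.3639.

Z = 2.36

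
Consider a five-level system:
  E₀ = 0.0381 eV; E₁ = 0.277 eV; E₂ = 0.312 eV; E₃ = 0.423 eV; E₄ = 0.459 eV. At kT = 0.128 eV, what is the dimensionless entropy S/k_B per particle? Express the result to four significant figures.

Eᵢ/kT = 0.297656, 2.16406, 2.43750, 3.30469, 3.58594.
Z = Σ e^(−Eᵢ/kT) = e^(−0.297656) + e^(−2.16406) + e^(−2.43750) + e^(−3.30469) + e^(−3.58594) = 0.742557 + 0.114858 + 0.0873790 + 0.0367106 + 0.0277106 = 1.00922.
⟨E⟩ = Σ EᵢPᵢ = 0.114561 eV.
S/k_B = ln Z + ⟨E⟩/kT = ln(1.00922) + 0.114561/0.128 = 0.00917776 + 0.895008 = 0.9042.

0.9042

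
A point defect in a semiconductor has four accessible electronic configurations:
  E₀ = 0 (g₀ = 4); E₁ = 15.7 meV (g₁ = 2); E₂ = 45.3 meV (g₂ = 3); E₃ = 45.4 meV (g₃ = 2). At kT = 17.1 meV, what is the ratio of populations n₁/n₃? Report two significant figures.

n₁/n₃ = (g₁/g₃) exp[−(E₁−E₃)/kT] = (2/2) × exp(−(-29.7 meV)/(17.1 meV)) = (2/2) × exp(1.737) = 5.7.

5.7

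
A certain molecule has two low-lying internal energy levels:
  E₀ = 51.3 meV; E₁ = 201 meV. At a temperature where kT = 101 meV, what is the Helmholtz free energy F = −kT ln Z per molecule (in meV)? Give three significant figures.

Eᵢ/kT = 0.50792, 1.9901.
Z = Σ e^(−Eᵢ/kT) = e^(−0.50792) + e^(−1.9901) = 0.60175 + 0.13668 = 0.73843.
F = −kT ln Z = −101 × ln(0.73843) = −101 × -0.30323 = 30.6 meV.

30.6 meV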